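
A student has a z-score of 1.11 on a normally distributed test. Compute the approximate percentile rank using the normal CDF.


CDF(z) = 0.5 * (1 + erf(z/sqrt(2)))
erf(0.7849) = 0.733
CDF = 0.8665
Percentile rank = 0.8665 * 100 = 86.65

86.65


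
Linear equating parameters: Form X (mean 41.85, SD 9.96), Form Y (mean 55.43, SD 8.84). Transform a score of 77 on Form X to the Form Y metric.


slope = SD_Y / SD_X = 8.84 / 9.96 ~ 0.8876
intercept = mean_Y - slope * mean_X = 55.43 - (8.84 / 9.96) * 41.85 ~ 18.286
Y = slope * X + intercept. To avoid rounding drift from the rounded slope/intercept, evaluate the equivalent form Y = mean_Y + SD_Y * (X - mean_X) / SD_X at full precision:
Y = 55.43 + 8.84 * (77 - 41.85) / 9.96
Y = 55.43 + 8.84 * 35.15 / 9.96
Y = 55.43 + 310.726 / 9.96
Y = 55.43 + 31.1974
Y = 86.6274

86.6274


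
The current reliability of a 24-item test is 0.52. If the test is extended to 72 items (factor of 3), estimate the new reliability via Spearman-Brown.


r_new = (n * rxx) / (1 + (n-1) * rxx)
r_new = (3 * 0.52) / (1 + 2 * 0.52)
r_new = 1.56 / 2.04
r_new = 0.7647

0.7647


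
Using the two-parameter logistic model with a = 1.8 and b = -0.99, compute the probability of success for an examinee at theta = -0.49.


a*(theta - b) = 1.8 * (-0.49 - -0.99) = 0.9
exp(-0.9) = 0.4066
P = 1 / (1 + 0.4066)
P = 0.7109

0.7109


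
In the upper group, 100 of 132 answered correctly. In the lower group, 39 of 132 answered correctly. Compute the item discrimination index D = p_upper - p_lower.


p_upper = 100/132 = 0.7576
p_lower = 39/132 = 0.2955
D = 0.7576 - 0.2955 = 0.4621

0.4621


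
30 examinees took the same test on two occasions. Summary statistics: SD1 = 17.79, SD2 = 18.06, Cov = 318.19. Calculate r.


r = cov(X,Y) / (SD_X * SD_Y)
r = 318.19 / (17.79 * 18.06)
r = 318.19 / 321.2874
r = 0.9904

0.9904


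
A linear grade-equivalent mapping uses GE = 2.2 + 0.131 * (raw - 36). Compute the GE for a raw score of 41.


raw - median = 41 - 36 = 5
slope * diff = 0.131 * 5 = 0.655
GE = 2.2 + 0.655
GE = 2.855

2.855


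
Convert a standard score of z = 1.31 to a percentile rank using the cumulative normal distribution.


CDF(z) = 0.5 * (1 + erf(z/sqrt(2)))
erf(0.9263) = 0.8098
CDF = 0.9049
Percentile rank = 0.9049 * 100 = 90.49

90.49


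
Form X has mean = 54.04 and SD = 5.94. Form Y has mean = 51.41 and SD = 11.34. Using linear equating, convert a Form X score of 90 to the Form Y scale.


slope = SD_Y / SD_X = 11.34 / 5.94 ~ 1.9091
intercept = mean_Y - slope * mean_X = 51.41 - (11.34 / 5.94) * 54.04 ~ -51.7573
Y = slope * X + intercept. To avoid rounding drift from the rounded slope/intercept, evaluate the equivalent form Y = mean_Y + SD_Y * (X - mean_X) / SD_X at full precision:
Y = 51.41 + 11.34 * (90 - 54.04) / 5.94
Y = 51.41 + 11.34 * 35.96 / 5.94
Y = 51.41 + 407.7864 / 5.94
Y = 51.41 + 68.6509
Y = 120.0609

120.0609


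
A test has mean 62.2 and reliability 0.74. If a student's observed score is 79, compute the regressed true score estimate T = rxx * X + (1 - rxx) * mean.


T_est = rxx * X + (1 - rxx) * mean
T_est = 0.74 * 79 + 0.26 * 62.2
T_est = 58.46 + 16.172
T_est = 74.632

74.632


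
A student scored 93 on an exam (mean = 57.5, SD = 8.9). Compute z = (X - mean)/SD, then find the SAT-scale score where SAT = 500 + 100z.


z = (X - mean) / SD = (93 - 57.5) / 8.9
z = 35.5 / 8.9
z = 3.9888
SAT-scale = SAT = 500 + 100z
Carry z at full precision (z = 35.5 / 8.9) into the conversion:
SAT-scale = 500 + 100 * (35.5 / 8.9) = 500 + 3550 / 8.9
SAT-scale = 500 + 398.8764
SAT-scale = 898.8764

898.8764


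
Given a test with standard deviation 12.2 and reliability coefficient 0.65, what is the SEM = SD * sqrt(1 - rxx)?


SEM = SD * sqrt(1 - rxx)
SEM = 12.2 * sqrt(1 - 0.65)
SEM = 12.2 * sqrt(0.35) = 12.2 * 0.591608
SEM = 7.2176

7.2176


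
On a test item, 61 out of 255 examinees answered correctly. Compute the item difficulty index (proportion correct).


Item difficulty p = number correct / total examinees
p = 61 / 255
p = 0.2392

0.2392


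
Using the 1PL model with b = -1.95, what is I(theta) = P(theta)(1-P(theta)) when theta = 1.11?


P = 1/(1+exp(-(1.11--1.95))) = 0.9552
I = P*(1-P) = 0.9552 * 0.0448
I = 0.0428

0.0428


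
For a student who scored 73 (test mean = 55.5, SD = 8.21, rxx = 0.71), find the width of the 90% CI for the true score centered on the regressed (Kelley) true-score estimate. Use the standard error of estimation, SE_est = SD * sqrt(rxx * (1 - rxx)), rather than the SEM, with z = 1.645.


True score estimate = 0.71*73 + 0.29*55.5 = 67.925
SE_est = SD * sqrt(rxx * (1 - rxx)) = 8.21 * sqrt(0.71 * 0.29) = 8.21 * sqrt(0.2059) = 3.725386
CI = T_est +/- z * SE_est, so width = 2 * z * SE_est = 2 * 1.645 * 3.725386
Width = 12.2565

12.2565


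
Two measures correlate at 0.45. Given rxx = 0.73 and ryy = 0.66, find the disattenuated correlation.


r_corrected = rxy / sqrt(rxx * ryy)
= 0.45 / sqrt(0.73 * 0.66)
= 0.45 / sqrt(0.4818)
= 0.45 / 0.694118
r_corrected = 0.6483

0.6483


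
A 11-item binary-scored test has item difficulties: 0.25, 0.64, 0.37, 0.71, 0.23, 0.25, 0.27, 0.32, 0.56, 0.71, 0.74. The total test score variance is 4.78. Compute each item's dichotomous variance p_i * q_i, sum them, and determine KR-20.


For each item, compute p_i * q_i:
  Item 1: 0.25 * 0.75 = 0.1875
  Item 2: 0.64 * 0.36 = 0.2304
  Item 3: 0.37 * 0.63 = 0.2331
  Item 4: 0.71 * 0.29 = 0.2059
  Item 5: 0.23 * 0.77 = 0.1771
  Item 6: 0.25 * 0.75 = 0.1875
  Item 7: 0.27 * 0.73 = 0.1971
  Item 8: 0.32 * 0.68 = 0.2176
  Item 9: 0.56 * 0.44 = 0.2464
  Item 10: 0.71 * 0.29 = 0.2059
  Item 11: 0.74 * 0.26 = 0.1924
Sum(p_i * q_i) = 0.1875 + 0.2304 + 0.2331 + 0.2059 + 0.1771 + 0.1875 + 0.1971 + 0.2176 + 0.2464 + 0.2059 + 0.1924 = 2.2809
KR-20 = (k/(k-1)) * (1 - Sum(p_i*q_i) / Var_total)
= (11/10) * (1 - 2.2809/4.78)
= 1.1 * 0.5228
KR-20 = 0.5751

0.5751


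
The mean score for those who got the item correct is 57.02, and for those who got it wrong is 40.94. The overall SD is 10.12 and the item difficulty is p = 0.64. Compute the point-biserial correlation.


q = 1 - p = 0.36
rpb = ((M1 - M0) / SD) * sqrt(p * q)
rpb = ((57.02 - 40.94) / 10.12) * sqrt(0.64 * 0.36)
rpb = 0.7627

0.7627


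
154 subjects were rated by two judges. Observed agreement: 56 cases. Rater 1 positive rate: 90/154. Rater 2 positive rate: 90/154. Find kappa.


P_o = 56/154 = 0.363636
P_e = (90*90 + 64*64) / 23716 = 0.514252
kappa = (P_o - P_e) / (1 - P_e)
kappa = (0.363636 - 0.514252) / (1 - 0.514252)
kappa = -0.3101

-0.3101


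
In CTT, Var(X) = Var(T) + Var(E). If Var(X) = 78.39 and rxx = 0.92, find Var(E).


var_true = rxx * var_obs = 0.92 * 78.39 = 72.1188
var_error = var_obs - var_true
var_error = 78.39 - 72.1188
var_error = 6.2712

6.2712


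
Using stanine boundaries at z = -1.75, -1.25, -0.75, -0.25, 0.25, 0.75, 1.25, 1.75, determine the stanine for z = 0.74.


Stanine boundaries: [-1.75, -1.25, -0.75, -0.25, 0.25, 0.75, 1.25, 1.75]
z = 0.74
Check each boundary:
  z >= -1.75 -> could be stanine 2
  z >= -1.25 -> could be stanine 3
  z >= -0.75 -> could be stanine 4
  z >= -0.25 -> could be stanine 5
  z >= 0.25 -> could be stanine 6
  z < 0.75
  z < 1.25
  z < 1.75
Highest qualifying boundary gives stanine = 6

6


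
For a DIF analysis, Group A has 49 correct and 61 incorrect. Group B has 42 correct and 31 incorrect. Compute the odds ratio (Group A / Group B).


Odds_A = 49/61 = 0.8033
Odds_B = 42/31 = 1.3548
OR = Odds_A / Odds_B = 0.8033 / 1.3548
Exactly, OR = (49 * 31) / (61 * 42) = 1519 / 2562
OR = 0.5929

0.5929


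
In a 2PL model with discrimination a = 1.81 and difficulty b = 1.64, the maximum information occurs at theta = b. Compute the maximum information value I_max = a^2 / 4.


For 2PL, max info at theta = b = 1.64
I_max = a^2 / 4 = 1.81^2 / 4
= 3.2761 / 4
I_max = 0.819

0.819


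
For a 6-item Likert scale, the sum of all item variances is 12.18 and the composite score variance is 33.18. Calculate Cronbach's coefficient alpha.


alpha = (k/(k-1)) * (1 - sum(si^2)/s_total^2)
= (6/5) * (1 - 12.18/33.18)
alpha = 0.7595

0.7595


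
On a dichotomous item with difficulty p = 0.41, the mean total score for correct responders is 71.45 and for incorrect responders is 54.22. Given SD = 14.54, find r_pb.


q = 1 - p = 0.59
rpb = ((M1 - M0) / SD) * sqrt(p * q)
rpb = ((71.45 - 54.22) / 14.54) * sqrt(0.41 * 0.59)
rpb = 0.5828

0.5828


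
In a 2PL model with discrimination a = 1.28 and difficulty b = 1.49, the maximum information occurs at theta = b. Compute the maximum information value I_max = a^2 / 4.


For 2PL, max info at theta = b = 1.49
I_max = a^2 / 4 = 1.28^2 / 4
= 1.6384 / 4
I_max = 0.4096

0.4096


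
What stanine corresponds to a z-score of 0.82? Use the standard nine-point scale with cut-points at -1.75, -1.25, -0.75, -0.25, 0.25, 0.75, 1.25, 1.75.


Stanine boundaries: [-1.75, -1.25, -0.75, -0.25, 0.25, 0.75, 1.25, 1.75]
z = 0.82
Check each boundary:
  z >= -1.75 -> could be stanine 2
  z >= -1.25 -> could be stanine 3
  z >= -0.75 -> could be stanine 4
  z >= -0.25 -> could be stanine 5
  z >= 0.25 -> could be stanine 6
  z >= 0.75 -> could be stanine 7
  z < 1.25
  z < 1.75
Highest qualifying boundary gives stanine = 7

7


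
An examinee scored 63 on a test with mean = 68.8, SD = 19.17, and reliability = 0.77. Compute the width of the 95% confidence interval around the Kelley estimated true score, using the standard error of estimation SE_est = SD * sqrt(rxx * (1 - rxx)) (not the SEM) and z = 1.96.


True score estimate = 0.77*63 + 0.23*68.8 = 64.334
SE_est = SD * sqrt(rxx * (1 - rxx)) = 19.17 * sqrt(0.77 * 0.23) = 19.17 * sqrt(0.1771) = 8.067359
CI = T_est +/- z * SE_est, so width = 2 * z * SE_est = 2 * 1.96 * 8.067359
Width = 31.624

31.624


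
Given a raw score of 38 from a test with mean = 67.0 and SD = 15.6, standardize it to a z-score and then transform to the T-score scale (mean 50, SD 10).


z = (X - mean) / SD = (38 - 67.0) / 15.6
z = -29.0 / 15.6
z = -1.859
T-score = T = 50 + 10z
Carry z at full precision (z = -29.0 / 15.6) into the conversion:
T-score = 50 + 10 * (-29.0 / 15.6) = 50 + -290 / 15.6
T-score = 50 + -18.5897
T-score = 31.4103

31.4103


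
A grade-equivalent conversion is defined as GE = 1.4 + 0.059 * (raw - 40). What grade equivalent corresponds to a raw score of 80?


raw - median = 80 - 40 = 40
slope * diff = 0.059 * 40 = 2.36
GE = 1.4 + 2.36
GE = 3.76

3.76


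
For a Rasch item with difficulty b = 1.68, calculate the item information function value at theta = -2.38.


P = 1/(1+exp(-(-2.38-1.68))) = 0.017
I = P*(1-P) = 0.017 * 0.983
I = 0.0167

0.0167


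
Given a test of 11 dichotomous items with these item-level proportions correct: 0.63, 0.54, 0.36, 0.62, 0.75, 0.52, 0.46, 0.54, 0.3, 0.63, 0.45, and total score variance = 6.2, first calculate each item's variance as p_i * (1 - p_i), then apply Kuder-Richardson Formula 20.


For each item, compute p_i * q_i:
  Item 1: 0.63 * 0.37 = 0.2331
  Item 2: 0.54 * 0.46 = 0.2484
  Item 3: 0.36 * 0.64 = 0.2304
  Item 4: 0.62 * 0.38 = 0.2356
  Item 5: 0.75 * 0.25 = 0.1875
  Item 6: 0.52 * 0.48 = 0.2496
  Item 7: 0.46 * 0.54 = 0.2484
  Item 8: 0.54 * 0.46 = 0.2484
  Item 9: 0.3 * 0.7 = 0.21
  Item 10: 0.63 * 0.37 = 0.2331
  Item 11: 0.45 * 0.55 = 0.2475
Sum(p_i * q_i) = 0.2331 + 0.2484 + 0.2304 + 0.2356 + 0.1875 + 0.2496 + 0.2484 + 0.2484 + 0.21 + 0.2331 + 0.2475 = 2.572
KR-20 = (k/(k-1)) * (1 - Sum(p_i*q_i) / Var_total)
= (11/10) * (1 - 2.572/6.2)
= 1.1 * 0.5852
KR-20 = 0.6437

0.6437


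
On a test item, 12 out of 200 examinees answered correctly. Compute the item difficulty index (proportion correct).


Item difficulty p = number correct / total examinees
p = 12 / 200
p = 0.06

0.06


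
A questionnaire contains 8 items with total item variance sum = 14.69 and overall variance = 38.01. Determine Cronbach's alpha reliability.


alpha = (k/(k-1)) * (1 - sum(si^2)/s_total^2)
= (8/7) * (1 - 14.69/38.01)
alpha = 0.7012

0.7012


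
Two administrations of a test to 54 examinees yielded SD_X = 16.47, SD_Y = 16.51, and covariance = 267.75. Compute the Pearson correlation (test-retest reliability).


r = cov(X,Y) / (SD_X * SD_Y)
r = 267.75 / (16.47 * 16.51)
r = 267.75 / 271.9197
r = 0.9847

0.9847


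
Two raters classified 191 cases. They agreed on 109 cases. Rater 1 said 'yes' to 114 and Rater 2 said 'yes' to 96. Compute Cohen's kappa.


P_o = 109/191 = 0.570681
P_e = (114*96 + 77*95) / 36481 = 0.500507
kappa = (P_o - P_e) / (1 - P_e)
kappa = (0.570681 - 0.500507) / (1 - 0.500507)
kappa = 0.1405

0.1405


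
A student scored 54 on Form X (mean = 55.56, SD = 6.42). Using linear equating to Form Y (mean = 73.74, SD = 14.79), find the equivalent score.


slope = SD_Y / SD_X = 14.79 / 6.42 ~ 2.3037
intercept = mean_Y - slope * mean_X = 73.74 - (14.79 / 6.42) * 55.56 ~ -54.2557
Y = slope * X + intercept. To avoid rounding drift from the rounded slope/intercept, evaluate the equivalent form Y = mean_Y + SD_Y * (X - mean_X) / SD_X at full precision:
Y = 73.74 + 14.79 * (54 - 55.56) / 6.42
Y = 73.74 - 14.79 * 1.56 / 6.42
Y = 73.74 - 23.0724 / 6.42
Y = 73.74 - 3.5938
Y = 70.1462

70.1462


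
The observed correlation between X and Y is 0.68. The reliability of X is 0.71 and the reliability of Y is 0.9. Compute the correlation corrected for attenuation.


r_corrected = rxy / sqrt(rxx * ryy)
= 0.68 / sqrt(0.71 * 0.9)
= 0.68 / sqrt(0.639)
= 0.68 / 0.799375
r_corrected = 0.8507

0.8507


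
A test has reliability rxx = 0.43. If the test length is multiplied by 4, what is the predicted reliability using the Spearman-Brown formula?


r_new = (n * rxx) / (1 + (n-1) * rxx)
r_new = (4 * 0.43) / (1 + 3 * 0.43)
r_new = 1.72 / 2.29
r_new = 0.7511

0.7511


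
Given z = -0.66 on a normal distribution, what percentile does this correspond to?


CDF(z) = 0.5 * (1 + erf(z/sqrt(2)))
erf(-0.4667) = -0.4907
CDF = 0.2546
Percentile rank = 0.2546 * 100 = 25.46

25.46


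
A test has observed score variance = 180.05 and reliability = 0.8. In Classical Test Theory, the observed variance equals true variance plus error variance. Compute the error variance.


var_true = rxx * var_obs = 0.8 * 180.05 = 144.04
var_error = var_obs - var_true
var_error = 180.05 - 144.04
var_error = 36.01

36.01


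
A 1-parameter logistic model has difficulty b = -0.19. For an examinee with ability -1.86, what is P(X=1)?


theta - b = -1.86 - -0.19 = -1.67
exp(-(theta - b)) = exp(1.67) = 5.3122
P = 1 / (1 + 5.3122)
P = 0.1584

0.1584


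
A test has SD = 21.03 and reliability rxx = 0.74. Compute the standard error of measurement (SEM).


SEM = SD * sqrt(1 - rxx)
SEM = 21.03 * sqrt(1 - 0.74)
SEM = 21.03 * sqrt(0.26) = 21.03 * 0.509902
SEM = 10.7232

10.7232


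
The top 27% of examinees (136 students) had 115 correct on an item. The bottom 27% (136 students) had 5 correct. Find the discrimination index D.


p_upper = 115/136 = 0.8456
p_lower = 5/136 = 0.0368
D = 0.8456 - 0.0368 = 0.8088

0.8088


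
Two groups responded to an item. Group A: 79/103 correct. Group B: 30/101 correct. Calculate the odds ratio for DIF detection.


Odds_A = 79/24 = 3.2917
Odds_B = 30/71 = 0.4225
OR = Odds_A / Odds_B = 3.2917 / 0.4225
Exactly, OR = (79 * 71) / (24 * 30) = 5609 / 720
OR = 7.7903

7.7903


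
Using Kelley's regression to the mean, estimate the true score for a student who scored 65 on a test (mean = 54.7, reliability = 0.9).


T_est = rxx * X + (1 - rxx) * mean
T_est = 0.9 * 65 + 0.1 * 54.7
T_est = 58.5 + 5.47
T_est = 63.97

63.97


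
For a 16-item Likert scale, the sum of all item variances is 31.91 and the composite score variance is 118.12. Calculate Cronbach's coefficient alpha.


alpha = (k/(k-1)) * (1 - sum(si^2)/s_total^2)
= (16/15) * (1 - 31.91/118.12)
alpha = 0.7785

0.7785


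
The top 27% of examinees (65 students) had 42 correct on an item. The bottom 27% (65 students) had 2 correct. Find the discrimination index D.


p_upper = 42/65 = 0.6462
p_lower = 2/65 = 0.0308
D = 0.6462 - 0.0308 = 0.6154

0.6154


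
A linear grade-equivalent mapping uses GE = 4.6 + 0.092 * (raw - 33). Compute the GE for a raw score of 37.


raw - median = 37 - 33 = 4
slope * diff = 0.092 * 4 = 0.368
GE = 4.6 + 0.368
GE = 4.968

4.968


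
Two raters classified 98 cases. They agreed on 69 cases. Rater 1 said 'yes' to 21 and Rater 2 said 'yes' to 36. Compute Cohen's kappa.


P_o = 69/98 = 0.704082
P_e = (21*36 + 77*62) / 9604 = 0.575802
kappa = (P_o - P_e) / (1 - P_e)
kappa = (0.704082 - 0.575802) / (1 - 0.575802)
kappa = 0.3024

0.3024


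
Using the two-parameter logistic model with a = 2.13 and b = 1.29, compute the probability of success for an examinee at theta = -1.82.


a*(theta - b) = 2.13 * (-1.82 - 1.29) = -6.6243
exp(--6.6243) = 753.1768
P = 1 / (1 + 753.1768)
P = 0.0013

0.0013


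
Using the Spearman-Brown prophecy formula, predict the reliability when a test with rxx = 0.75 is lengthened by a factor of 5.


r_new = (n * rxx) / (1 + (n-1) * rxx)
r_new = (5 * 0.75) / (1 + 4 * 0.75)
r_new = 3.75 / 4.0
r_new = 0.9375

0.9375


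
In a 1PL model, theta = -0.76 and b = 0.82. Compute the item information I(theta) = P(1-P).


P = 1/(1+exp(-(-0.76-0.82))) = 0.1708
I = P*(1-P) = 0.1708 * 0.8292
I = 0.1416

0.1416


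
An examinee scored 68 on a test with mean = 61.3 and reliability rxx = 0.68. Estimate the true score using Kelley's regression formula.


T_est = rxx * X + (1 - rxx) * mean
T_est = 0.68 * 68 + 0.32 * 61.3
T_est = 46.24 + 19.616
T_est = 65.856

65.856


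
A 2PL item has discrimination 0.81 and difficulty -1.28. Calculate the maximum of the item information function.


For 2PL, max info at theta = b = -1.28
I_max = a^2 / 4 = 0.81^2 / 4
= 0.6561 / 4
I_max = 0.164

0.164


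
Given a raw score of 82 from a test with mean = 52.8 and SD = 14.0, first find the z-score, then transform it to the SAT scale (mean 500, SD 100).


z = (X - mean) / SD = (82 - 52.8) / 14.0
z = 29.2 / 14.0
z = 2.0857
SAT-scale = SAT = 500 + 100z
Carry z at full precision (z = 29.2 / 14.0) into the conversion:
SAT-scale = 500 + 100 * (29.2 / 14.0) = 500 + 2920 / 14.0
SAT-scale = 500 + 208.5714
SAT-scale = 708.5714

708.5714


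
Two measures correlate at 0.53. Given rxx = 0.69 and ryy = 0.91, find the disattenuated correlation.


r_corrected = rxy / sqrt(rxx * ryy)
= 0.53 / sqrt(0.69 * 0.91)
= 0.53 / sqrt(0.6279)
= 0.53 / 0.792401
r_corrected = 0.6689

0.6689


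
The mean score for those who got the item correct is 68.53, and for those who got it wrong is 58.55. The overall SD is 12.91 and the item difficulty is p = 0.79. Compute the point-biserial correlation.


q = 1 - p = 0.21
rpb = ((M1 - M0) / SD) * sqrt(p * q)
rpb = ((68.53 - 58.55) / 12.91) * sqrt(0.79 * 0.21)
rpb = 0.3149

0.3149


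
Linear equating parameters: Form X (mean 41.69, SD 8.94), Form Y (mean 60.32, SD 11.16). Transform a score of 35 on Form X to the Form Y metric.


slope = SD_Y / SD_X = 11.16 / 8.94 ~ 1.2483
intercept = mean_Y - slope * mean_X = 60.32 - (11.16 / 8.94) * 41.69 ~ 8.2774
Y = slope * X + intercept. To avoid rounding drift from the rounded slope/intercept, evaluate the equivalent form Y = mean_Y + SD_Y * (X - mean_X) / SD_X at full precision:
Y = 60.32 + 11.16 * (35 - 41.69) / 8.94
Y = 60.32 - 11.16 * 6.69 / 8.94
Y = 60.32 - 74.6604 / 8.94
Y = 60.32 - 8.3513
Y = 51.9687

51.9687


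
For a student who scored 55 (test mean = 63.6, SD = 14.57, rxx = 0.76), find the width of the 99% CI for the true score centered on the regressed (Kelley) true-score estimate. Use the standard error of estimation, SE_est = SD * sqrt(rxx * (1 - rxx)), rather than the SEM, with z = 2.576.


True score estimate = 0.76*55 + 0.24*63.6 = 57.064
SE_est = SD * sqrt(rxx * (1 - rxx)) = 14.57 * sqrt(0.76 * 0.24) = 14.57 * sqrt(0.1824) = 6.222601
CI = T_est +/- z * SE_est, so width = 2 * z * SE_est = 2 * 2.576 * 6.222601
Width = 32.0588

32.0588


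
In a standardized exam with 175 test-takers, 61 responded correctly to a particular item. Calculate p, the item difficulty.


Item difficulty p = number correct / total examinees
p = 61 / 175
p = 0.3486

0.3486


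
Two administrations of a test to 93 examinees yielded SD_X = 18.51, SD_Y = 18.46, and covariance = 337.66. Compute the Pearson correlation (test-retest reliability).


r = cov(X,Y) / (SD_X * SD_Y)
r = 337.66 / (18.51 * 18.46)
r = 337.66 / 341.6946
r = 0.9882

0.9882


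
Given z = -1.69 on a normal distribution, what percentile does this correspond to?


CDF(z) = 0.5 * (1 + erf(z/sqrt(2)))
erf(-1.195) = -0.909
CDF = 0.0455
Percentile rank = 0.0455 * 100 = 4.55

4.55


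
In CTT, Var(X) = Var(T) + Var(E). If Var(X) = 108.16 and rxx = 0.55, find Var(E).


var_true = rxx * var_obs = 0.55 * 108.16 = 59.488
var_error = var_obs - var_true
var_error = 108.16 - 59.488
var_error = 48.672

48.672


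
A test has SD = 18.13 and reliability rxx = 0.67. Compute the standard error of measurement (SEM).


SEM = SD * sqrt(1 - rxx)
SEM = 18.13 * sqrt(1 - 0.67)
SEM = 18.13 * sqrt(0.33) = 18.13 * 0.574456
SEM = 10.4149

10.4149


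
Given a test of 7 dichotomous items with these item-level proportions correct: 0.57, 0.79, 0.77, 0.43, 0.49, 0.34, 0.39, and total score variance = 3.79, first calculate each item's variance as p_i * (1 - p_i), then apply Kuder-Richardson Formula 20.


For each item, compute p_i * q_i:
  Item 1: 0.57 * 0.43 = 0.2451
  Item 2: 0.79 * 0.21 = 0.1659
  Item 3: 0.77 * 0.23 = 0.1771
  Item 4: 0.43 * 0.57 = 0.2451
  Item 5: 0.49 * 0.51 = 0.2499
  Item 6: 0.34 * 0.66 = 0.2244
  Item 7: 0.39 * 0.61 = 0.2379
Sum(p_i * q_i) = 0.2451 + 0.1659 + 0.1771 + 0.2451 + 0.2499 + 0.2244 + 0.2379 = 1.5454
KR-20 = (k/(k-1)) * (1 - Sum(p_i*q_i) / Var_total)
= (7/6) * (1 - 1.5454/3.79)
= 1.1667 * 0.5922
KR-20 = 0.6909

0.6909


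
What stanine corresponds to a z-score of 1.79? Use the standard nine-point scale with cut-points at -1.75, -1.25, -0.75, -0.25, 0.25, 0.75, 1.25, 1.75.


Stanine boundaries: [-1.75, -1.25, -0.75, -0.25, 0.25, 0.75, 1.25, 1.75]
z = 1.79
Check each boundary:
  z >= -1.75 -> could be stanine 2
  z >= -1.25 -> could be stanine 3
  z >= -0.75 -> could be stanine 4
  z >= -0.25 -> could be stanine 5
  z >= 0.25 -> could be stanine 6
  z >= 0.75 -> could be stanine 7
  z >= 1.25 -> could be stanine 8
  z >= 1.75 -> could be stanine 9
Highest qualifying boundary gives stanine = 9

9


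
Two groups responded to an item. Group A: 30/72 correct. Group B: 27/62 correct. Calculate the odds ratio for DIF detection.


Odds_A = 30/42 = 0.7143
Odds_B = 27/35 = 0.7714
OR = Odds_A / Odds_B = 0.7143 / 0.7714
Exactly, OR = (30 * 35) / (42 * 27) = 1050 / 1134
OR = 0.9259

0.9259


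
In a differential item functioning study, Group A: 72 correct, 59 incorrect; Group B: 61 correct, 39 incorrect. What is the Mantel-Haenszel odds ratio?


Odds_A = 72/59 = 1.2203
Odds_B = 61/39 = 1.5641
OR = Odds_A / Odds_B = 1.2203 / 1.5641
Exactly, OR = (72 * 39) / (59 * 61) = 2808 / 3599
OR = 0.7802

0.7802


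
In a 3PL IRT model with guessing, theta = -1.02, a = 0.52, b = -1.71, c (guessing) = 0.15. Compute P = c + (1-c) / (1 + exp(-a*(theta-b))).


logit = 0.52*(-1.02 - -1.71) = 0.3588
P* = 1/(1 + exp(-0.3588)) = 0.5887
P = 0.15 + (1 - 0.15) * 0.5887
P = 0.6504

0.6504


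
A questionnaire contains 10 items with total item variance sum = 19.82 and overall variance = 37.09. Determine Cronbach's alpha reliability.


alpha = (k/(k-1)) * (1 - sum(si^2)/s_total^2)
= (10/9) * (1 - 19.82/37.09)
alpha = 0.5174

0.5174


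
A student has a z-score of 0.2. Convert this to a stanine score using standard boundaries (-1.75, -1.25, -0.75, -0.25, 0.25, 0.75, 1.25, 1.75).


Stanine boundaries: [-1.75, -1.25, -0.75, -0.25, 0.25, 0.75, 1.25, 1.75]
z = 0.2
Check each boundary:
  z >= -1.75 -> could be stanine 2
  z >= -1.25 -> could be stanine 3
  z >= -0.75 -> could be stanine 4
  z >= -0.25 -> could be stanine 5
  z < 0.25
  z < 0.75
  z < 1.25
  z < 1.75
Highest qualifying boundary gives stanine = 5

5


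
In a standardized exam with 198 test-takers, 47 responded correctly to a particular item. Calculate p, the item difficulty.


Item difficulty p = number correct / total examinees
p = 47 / 198
p = 0.2374

0.2374


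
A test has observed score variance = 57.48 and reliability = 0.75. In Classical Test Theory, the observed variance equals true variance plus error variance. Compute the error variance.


var_true = rxx * var_obs = 0.75 * 57.48 = 43.11
var_error = var_obs - var_true
var_error = 57.48 - 43.11
var_error = 14.37

14.37


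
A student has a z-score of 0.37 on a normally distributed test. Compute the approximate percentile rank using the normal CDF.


CDF(z) = 0.5 * (1 + erf(z/sqrt(2)))
erf(0.2616) = 0.2886
CDF = 0.6443
Percentile rank = 0.6443 * 100 = 64.43

64.43


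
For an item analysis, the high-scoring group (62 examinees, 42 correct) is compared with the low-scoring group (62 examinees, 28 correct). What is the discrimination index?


p_upper = 42/62 = 0.6774
p_lower = 28/62 = 0.4516
D = 0.6774 - 0.4516 = 0.2258

0.2258


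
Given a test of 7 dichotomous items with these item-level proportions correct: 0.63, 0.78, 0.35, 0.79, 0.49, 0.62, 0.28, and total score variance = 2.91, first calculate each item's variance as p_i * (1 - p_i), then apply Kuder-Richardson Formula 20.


For each item, compute p_i * q_i:
  Item 1: 0.63 * 0.37 = 0.2331
  Item 2: 0.78 * 0.22 = 0.1716
  Item 3: 0.35 * 0.65 = 0.2275
  Item 4: 0.79 * 0.21 = 0.1659
  Item 5: 0.49 * 0.51 = 0.2499
  Item 6: 0.62 * 0.38 = 0.2356
  Item 7: 0.28 * 0.72 = 0.2016
Sum(p_i * q_i) = 0.2331 + 0.1716 + 0.2275 + 0.1659 + 0.2499 + 0.2356 + 0.2016 = 1.4852
KR-20 = (k/(k-1)) * (1 - Sum(p_i*q_i) / Var_total)
= (7/6) * (1 - 1.4852/2.91)
= 1.1667 * 0.4896
KR-20 = 0.5712

0.5712


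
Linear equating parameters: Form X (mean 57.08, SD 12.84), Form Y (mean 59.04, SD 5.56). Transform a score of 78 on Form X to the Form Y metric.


slope = SD_Y / SD_X = 5.56 / 12.84 ~ 0.433
intercept = mean_Y - slope * mean_X = 59.04 - (5.56 / 12.84) * 57.08 ~ 34.3231
Y = slope * X + intercept. To avoid rounding drift from the rounded slope/intercept, evaluate the equivalent form Y = mean_Y + SD_Y * (X - mean_X) / SD_X at full precision:
Y = 59.04 + 5.56 * (78 - 57.08) / 12.84
Y = 59.04 + 5.56 * 20.92 / 12.84
Y = 59.04 + 116.3152 / 12.84
Y = 59.04 + 9.0588
Y = 68.0988

68.0988


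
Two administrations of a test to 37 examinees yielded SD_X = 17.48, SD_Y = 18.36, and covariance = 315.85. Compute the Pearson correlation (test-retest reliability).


r = cov(X,Y) / (SD_X * SD_Y)
r = 315.85 / (17.48 * 18.36)
r = 315.85 / 320.9328
r = 0.9842

0.9842


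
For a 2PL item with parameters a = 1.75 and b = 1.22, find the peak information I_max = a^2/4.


For 2PL, max info at theta = b = 1.22
I_max = a^2 / 4 = 1.75^2 / 4
= 3.0625 / 4
I_max = 0.7656

0.7656


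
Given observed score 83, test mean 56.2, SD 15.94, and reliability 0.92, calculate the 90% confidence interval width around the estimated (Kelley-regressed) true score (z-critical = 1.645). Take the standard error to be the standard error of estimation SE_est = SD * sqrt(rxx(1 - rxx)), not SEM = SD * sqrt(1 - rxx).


True score estimate = 0.92*83 + 0.08*56.2 = 80.856
SE_est = SD * sqrt(rxx * (1 - rxx)) = 15.94 * sqrt(0.92 * 0.08) = 15.94 * sqrt(0.0736) = 4.324414
CI = T_est +/- z * SE_est, so width = 2 * z * SE_est = 2 * 1.645 * 4.324414
Width = 14.2273

14.2273


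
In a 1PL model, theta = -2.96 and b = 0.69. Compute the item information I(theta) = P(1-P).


P = 1/(1+exp(-(-2.96-0.69))) = 0.0253
I = P*(1-P) = 0.0253 * 0.9747
I = 0.0247

0.0247


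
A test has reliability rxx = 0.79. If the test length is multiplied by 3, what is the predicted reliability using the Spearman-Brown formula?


r_new = (n * rxx) / (1 + (n-1) * rxx)
r_new = (3 * 0.79) / (1 + 2 * 0.79)
r_new = 2.37 / 2.58
r_new = 0.9186

0.9186


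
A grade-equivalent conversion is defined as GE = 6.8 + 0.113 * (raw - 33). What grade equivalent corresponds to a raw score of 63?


raw - median = 63 - 33 = 30
slope * diff = 0.113 * 30 = 3.39
GE = 6.8 + 3.39
GE = 10.19

10.19


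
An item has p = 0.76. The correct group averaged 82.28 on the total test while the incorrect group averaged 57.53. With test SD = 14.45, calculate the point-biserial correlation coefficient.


q = 1 - p = 0.24
rpb = ((M1 - M0) / SD) * sqrt(p * q)
rpb = ((82.28 - 57.53) / 14.45) * sqrt(0.76 * 0.24)
rpb = 0.7315

0.7315


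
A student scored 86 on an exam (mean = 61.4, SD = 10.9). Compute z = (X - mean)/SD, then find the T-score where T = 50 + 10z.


z = (X - mean) / SD = (86 - 61.4) / 10.9
z = 24.6 / 10.9
z = 2.2569
T-score = T = 50 + 10z
Carry z at full precision (z = 24.6 / 10.9) into the conversion:
T-score = 50 + 10 * (24.6 / 10.9) = 50 + 246 / 10.9
T-score = 50 + 22.5688
T-score = 72.5688

72.5688


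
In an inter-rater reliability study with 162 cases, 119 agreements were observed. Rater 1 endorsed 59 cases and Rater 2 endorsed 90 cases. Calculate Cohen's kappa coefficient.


P_o = 119/162 = 0.734568
P_e = (59*90 + 103*72) / 26244 = 0.484911
kappa = (P_o - P_e) / (1 - P_e)
kappa = (0.734568 - 0.484911) / (1 - 0.484911)
kappa = 0.4847

0.4847


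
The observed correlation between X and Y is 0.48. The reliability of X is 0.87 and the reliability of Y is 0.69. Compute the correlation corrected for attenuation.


r_corrected = rxy / sqrt(rxx * ryy)
= 0.48 / sqrt(0.87 * 0.69)
= 0.48 / sqrt(0.6003)
= 0.48 / 0.77479
r_corrected = 0.6195

0.6195


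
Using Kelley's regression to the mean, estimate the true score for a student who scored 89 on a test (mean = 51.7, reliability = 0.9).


T_est = rxx * X + (1 - rxx) * mean
T_est = 0.9 * 89 + 0.1 * 51.7
T_est = 80.1 + 5.17
T_est = 85.27

85.27


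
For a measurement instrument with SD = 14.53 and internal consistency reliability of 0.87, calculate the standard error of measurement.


SEM = SD * sqrt(1 - rxx)
SEM = 14.53 * sqrt(1 - 0.87)
SEM = 14.53 * sqrt(0.13) = 14.53 * 0.360555
SEM = 5.2389

5.2389


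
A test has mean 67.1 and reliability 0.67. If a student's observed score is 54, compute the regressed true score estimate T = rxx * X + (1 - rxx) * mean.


T_est = rxx * X + (1 - rxx) * mean
T_est = 0.67 * 54 + 0.33 * 67.1
T_est = 36.18 + 22.143
T_est = 58.323

58.323


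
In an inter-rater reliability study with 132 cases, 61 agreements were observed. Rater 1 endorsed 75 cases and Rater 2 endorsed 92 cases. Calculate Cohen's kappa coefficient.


P_o = 61/132 = 0.462121
P_e = (75*92 + 57*40) / 17424 = 0.52686
kappa = (P_o - P_e) / (1 - P_e)
kappa = (0.462121 - 0.52686) / (1 - 0.52686)
kappa = -0.1368

-0.1368


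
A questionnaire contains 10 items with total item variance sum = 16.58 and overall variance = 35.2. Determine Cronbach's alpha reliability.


alpha = (k/(k-1)) * (1 - sum(si^2)/s_total^2)
= (10/9) * (1 - 16.58/35.2)
alpha = 0.5878

0.5878


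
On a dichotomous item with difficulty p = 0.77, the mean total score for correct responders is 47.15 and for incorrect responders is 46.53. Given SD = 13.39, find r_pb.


q = 1 - p = 0.23
rpb = ((M1 - M0) / SD) * sqrt(p * q)
rpb = ((47.15 - 46.53) / 13.39) * sqrt(0.77 * 0.23)
rpb = 0.0195

0.0195


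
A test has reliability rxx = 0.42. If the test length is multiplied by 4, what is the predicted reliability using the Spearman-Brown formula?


r_new = (n * rxx) / (1 + (n-1) * rxx)
r_new = (4 * 0.42) / (1 + 3 * 0.42)
r_new = 1.68 / 2.26
r_new = 0.7434

0.7434


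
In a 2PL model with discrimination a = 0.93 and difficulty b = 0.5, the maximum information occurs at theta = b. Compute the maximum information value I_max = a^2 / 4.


For 2PL, max info at theta = b = 0.5
I_max = a^2 / 4 = 0.93^2 / 4
= 0.8649 / 4
I_max = 0.2162

0.2162


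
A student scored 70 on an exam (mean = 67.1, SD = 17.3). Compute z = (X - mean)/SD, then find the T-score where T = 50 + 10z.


z = (X - mean) / SD = (70 - 67.1) / 17.3
z = 2.9 / 17.3
z = 0.1676
T-score = T = 50 + 10z
Carry z at full precision (z = 2.9 / 17.3) into the conversion:
T-score = 50 + 10 * (2.9 / 17.3) = 50 + 29 / 17.3
T-score = 50 + 1.6763
T-score = 51.6763

51.6763


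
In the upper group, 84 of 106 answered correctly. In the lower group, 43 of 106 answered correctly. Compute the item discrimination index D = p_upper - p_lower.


p_upper = 84/106 = 0.7925
p_lower = 43/106 = 0.4057
D = 0.7925 - 0.4057 = 0.3868

0.3868


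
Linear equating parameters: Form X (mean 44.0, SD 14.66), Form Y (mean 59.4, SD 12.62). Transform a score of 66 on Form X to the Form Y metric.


slope = SD_Y / SD_X = 12.62 / 14.66 ~ 0.8608
intercept = mean_Y - slope * mean_X = 59.4 - (12.62 / 14.66) * 44.0 ~ 21.5228
Y = slope * X + intercept. To avoid rounding drift from the rounded slope/intercept, evaluate the equivalent form Y = mean_Y + SD_Y * (X - mean_X) / SD_X at full precision:
Y = 59.4 + 12.62 * (66 - 44.0) / 14.66
Y = 59.4 + 12.62 * 22.0 / 14.66
Y = 59.4 + 277.64 / 14.66
Y = 59.4 + 18.9386
Y = 78.3386

78.3386


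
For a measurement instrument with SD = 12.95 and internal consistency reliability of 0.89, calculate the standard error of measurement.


SEM = SD * sqrt(1 - rxx)
SEM = 12.95 * sqrt(1 - 0.89)
SEM = 12.95 * sqrt(0.11) = 12.95 * 0.331662
SEM = 4.295

4.295


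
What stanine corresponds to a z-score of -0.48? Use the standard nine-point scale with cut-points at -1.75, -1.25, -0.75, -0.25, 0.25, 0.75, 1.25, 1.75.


Stanine boundaries: [-1.75, -1.25, -0.75, -0.25, 0.25, 0.75, 1.25, 1.75]
z = -0.48
Check each boundary:
  z >= -1.75 -> could be stanine 2
  z >= -1.25 -> could be stanine 3
  z >= -0.75 -> could be stanine 4
  z < -0.25
  z < 0.25
  z < 0.75
  z < 1.25
  z < 1.75
Highest qualifying boundary gives stanine = 4

4


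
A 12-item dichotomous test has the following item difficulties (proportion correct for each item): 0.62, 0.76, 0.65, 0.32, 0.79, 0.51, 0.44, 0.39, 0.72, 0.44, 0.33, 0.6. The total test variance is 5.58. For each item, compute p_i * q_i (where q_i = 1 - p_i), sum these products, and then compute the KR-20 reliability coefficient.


For each item, compute p_i * q_i:
  Item 1: 0.62 * 0.38 = 0.2356
  Item 2: 0.76 * 0.24 = 0.1824
  Item 3: 0.65 * 0.35 = 0.2275
  Item 4: 0.32 * 0.68 = 0.2176
  Item 5: 0.79 * 0.21 = 0.1659
  Item 6: 0.51 * 0.49 = 0.2499
  Item 7: 0.44 * 0.56 = 0.2464
  Item 8: 0.39 * 0.61 = 0.2379
  Item 9: 0.72 * 0.28 = 0.2016
  Item 10: 0.44 * 0.56 = 0.2464
  Item 11: 0.33 * 0.67 = 0.2211
  Item 12: 0.6 * 0.4 = 0.24
Sum(p_i * q_i) = 0.2356 + 0.1824 + 0.2275 + 0.2176 + 0.1659 + 0.2499 + 0.2464 + 0.2379 + 0.2016 + 0.2464 + 0.2211 + 0.24 = 2.6723
KR-20 = (k/(k-1)) * (1 - Sum(p_i*q_i) / Var_total)
= (12/11) * (1 - 2.6723/5.58)
= 1.0909 * 0.5211
KR-20 = 0.5685

0.5685


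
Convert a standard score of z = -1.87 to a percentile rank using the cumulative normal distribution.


CDF(z) = 0.5 * (1 + erf(z/sqrt(2)))
erf(-1.3223) = -0.9385
CDF = 0.0307
Percentile rank = 0.0307 * 100 = 3.07

3.07


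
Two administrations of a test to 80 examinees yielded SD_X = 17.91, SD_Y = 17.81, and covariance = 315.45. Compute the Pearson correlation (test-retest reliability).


r = cov(X,Y) / (SD_X * SD_Y)
r = 315.45 / (17.91 * 17.81)
r = 315.45 / 318.9771
r = 0.9889

0.9889


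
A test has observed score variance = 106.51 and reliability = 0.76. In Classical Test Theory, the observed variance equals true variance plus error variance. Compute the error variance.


var_true = rxx * var_obs = 0.76 * 106.51 = 80.9476
var_error = var_obs - var_true
var_error = 106.51 - 80.9476
var_error = 25.5624

25.5624


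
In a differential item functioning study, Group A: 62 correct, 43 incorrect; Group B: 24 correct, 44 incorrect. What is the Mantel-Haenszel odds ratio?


Odds_A = 62/43 = 1.4419
Odds_B = 24/44 = 0.5455
OR = Odds_A / Odds_B = 1.4419 / 0.5455
Exactly, OR = (62 * 44) / (43 * 24) = 2728 / 1032
OR = 2.6434

2.6434


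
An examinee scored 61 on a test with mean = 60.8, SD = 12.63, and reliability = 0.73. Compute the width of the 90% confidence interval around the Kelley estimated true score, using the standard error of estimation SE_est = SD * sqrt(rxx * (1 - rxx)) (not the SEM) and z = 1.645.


True score estimate = 0.73*61 + 0.27*60.8 = 60.946
SE_est = SD * sqrt(rxx * (1 - rxx)) = 12.63 * sqrt(0.73 * 0.27) = 12.63 * sqrt(0.1971) = 5.607208
CI = T_est +/- z * SE_est, so width = 2 * z * SE_est = 2 * 1.645 * 5.607208
Width = 18.4477

18.4477


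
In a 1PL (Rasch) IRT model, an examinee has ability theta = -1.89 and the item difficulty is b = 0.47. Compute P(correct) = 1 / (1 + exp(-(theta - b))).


theta - b = -1.89 - 0.47 = -2.36
exp(-(theta - b)) = exp(2.36) = 10.591
P = 1 / (1 + 10.591)
P = 0.0863

0.0863


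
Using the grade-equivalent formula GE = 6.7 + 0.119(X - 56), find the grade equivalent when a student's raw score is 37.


raw - median = 37 - 56 = -19
slope * diff = 0.119 * -19 = -2.261
GE = 6.7 + -2.261
GE = 4.439

4.439


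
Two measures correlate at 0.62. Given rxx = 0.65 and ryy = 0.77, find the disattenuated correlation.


r_corrected = rxy / sqrt(rxx * ryy)
= 0.62 / sqrt(0.65 * 0.77)
= 0.62 / sqrt(0.5005)
= 0.62 / 0.70746
r_corrected = 0.8764

0.8764


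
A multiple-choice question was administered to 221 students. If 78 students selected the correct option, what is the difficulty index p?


Item difficulty p = number correct / total examinees
p = 78 / 221
p = 0.3529

0.3529


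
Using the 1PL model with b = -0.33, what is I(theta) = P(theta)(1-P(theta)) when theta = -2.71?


P = 1/(1+exp(-(-2.71--0.33))) = 0.0847
I = P*(1-P) = 0.0847 * 0.9153
I = 0.0775

0.0775


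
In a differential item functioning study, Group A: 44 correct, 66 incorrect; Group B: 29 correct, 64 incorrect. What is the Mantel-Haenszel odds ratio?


Odds_A = 44/66 = 0.6667
Odds_B = 29/64 = 0.4531
OR = Odds_A / Odds_B = 0.6667 / 0.4531
Exactly, OR = (44 * 64) / (66 * 29) = 2816 / 1914
OR = 1.4713

1.4713


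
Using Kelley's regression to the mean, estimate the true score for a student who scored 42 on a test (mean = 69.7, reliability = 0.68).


T_est = rxx * X + (1 - rxx) * mean
T_est = 0.68 * 42 + 0.32 * 69.7
T_est = 28.56 + 22.304
T_est = 50.864

50.864


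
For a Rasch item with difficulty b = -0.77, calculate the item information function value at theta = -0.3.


P = 1/(1+exp(-(-0.3--0.77))) = 0.6154
I = P*(1-P) = 0.6154 * 0.3846
I = 0.2367

0.2367


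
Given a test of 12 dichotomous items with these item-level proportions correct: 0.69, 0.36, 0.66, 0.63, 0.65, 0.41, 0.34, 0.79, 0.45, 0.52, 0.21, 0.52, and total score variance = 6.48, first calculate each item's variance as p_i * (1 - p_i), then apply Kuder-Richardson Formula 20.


For each item, compute p_i * q_i:
  Item 1: 0.69 * 0.31 = 0.2139
  Item 2: 0.36 * 0.64 = 0.2304
  Item 3: 0.66 * 0.34 = 0.2244
  Item 4: 0.63 * 0.37 = 0.2331
  Item 5: 0.65 * 0.35 = 0.2275
  Item 6: 0.41 * 0.59 = 0.2419
  Item 7: 0.34 * 0.66 = 0.2244
  Item 8: 0.79 * 0.21 = 0.1659
  Item 9: 0.45 * 0.55 = 0.2475
  Item 10: 0.52 * 0.48 = 0.2496
  Item 11: 0.21 * 0.79 = 0.1659
  Item 12: 0.52 * 0.48 = 0.2496
Sum(p_i * q_i) = 0.2139 + 0.2304 + 0.2244 + 0.2331 + 0.2275 + 0.2419 + 0.2244 + 0.1659 + 0.2475 + 0.2496 + 0.1659 + 0.2496 = 2.6741
KR-20 = (k/(k-1)) * (1 - Sum(p_i*q_i) / Var_total)
= (12/11) * (1 - 2.6741/6.48)
= 1.0909 * 0.5873
KR-20 = 0.6407

0.6407


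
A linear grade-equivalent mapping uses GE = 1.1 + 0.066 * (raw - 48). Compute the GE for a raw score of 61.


raw - median = 61 - 48 = 13
slope * diff = 0.066 * 13 = 0.858
GE = 1.1 + 0.858
GE = 1.958

1.958


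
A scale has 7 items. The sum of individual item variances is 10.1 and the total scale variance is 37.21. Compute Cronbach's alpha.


alpha = (k/(k-1)) * (1 - sum(si^2)/s_total^2)
= (7/6) * (1 - 10.1/37.21)
alpha = 0.85

0.85
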